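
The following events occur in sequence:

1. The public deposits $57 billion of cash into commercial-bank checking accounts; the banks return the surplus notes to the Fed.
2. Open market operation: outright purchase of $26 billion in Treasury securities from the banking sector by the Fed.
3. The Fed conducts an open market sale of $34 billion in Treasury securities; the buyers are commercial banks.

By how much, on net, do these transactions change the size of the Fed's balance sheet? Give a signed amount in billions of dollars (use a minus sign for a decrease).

-$8 billion

Currency deposit $57 billion: only the composition of liabilities changes → 0.
OMO purchase (from banks) $26 billion: a Fed asset is acquired → +$26B.
OMO sale (to banks) $34 billion: a Fed asset is shed → −$34B.
Net: 0 + 26 − 34 = -$8 billion.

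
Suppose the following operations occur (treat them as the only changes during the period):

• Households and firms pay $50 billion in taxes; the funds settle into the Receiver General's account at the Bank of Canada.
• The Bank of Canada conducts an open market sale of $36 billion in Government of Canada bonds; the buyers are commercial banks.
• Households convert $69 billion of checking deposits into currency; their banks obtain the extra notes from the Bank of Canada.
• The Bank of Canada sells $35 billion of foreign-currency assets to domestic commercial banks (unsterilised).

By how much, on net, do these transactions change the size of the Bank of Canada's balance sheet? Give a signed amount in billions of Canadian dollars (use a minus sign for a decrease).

Government account inflow $50 billion: only the composition of liabilities changes → 0.
OMO sale (to banks) $36 billion: a Bank of Canada asset is shed → −$36B.
Currency withdrawal $69 billion: only the composition of liabilities changes → 0.
FX sale $35 billion: a Bank of Canada asset is shed → −$35B.
Net: 0 − 36 + 0 − 35 = -$71 billion.

-$71 billion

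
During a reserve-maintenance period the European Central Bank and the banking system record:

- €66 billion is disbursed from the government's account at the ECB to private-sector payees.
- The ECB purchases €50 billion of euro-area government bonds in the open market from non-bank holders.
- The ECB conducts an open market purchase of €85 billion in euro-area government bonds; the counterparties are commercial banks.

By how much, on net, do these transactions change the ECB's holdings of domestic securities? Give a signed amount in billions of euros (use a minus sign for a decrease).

ECB balance sheet:
  Assets:      Securities +€135B
  Liabilities: Bank reserves +€201B, Government deposits −€66B
So the change in the ECB's holdings of domestic securities is +€135 billion.

+€135 billion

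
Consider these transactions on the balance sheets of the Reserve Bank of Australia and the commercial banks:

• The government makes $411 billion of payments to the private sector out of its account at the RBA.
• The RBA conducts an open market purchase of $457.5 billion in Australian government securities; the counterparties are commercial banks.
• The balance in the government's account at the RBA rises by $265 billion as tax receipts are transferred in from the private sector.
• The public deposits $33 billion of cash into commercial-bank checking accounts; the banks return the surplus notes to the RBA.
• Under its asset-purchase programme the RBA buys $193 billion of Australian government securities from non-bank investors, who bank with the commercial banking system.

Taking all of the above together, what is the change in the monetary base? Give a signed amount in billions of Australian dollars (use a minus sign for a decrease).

RBA balance sheet:
  Assets:      Securities +$650.5B
  Liabilities: Bank reserves +$829.5B, Currency in circulation −$33B, Government deposits −$146B
Monetary base = currency + reserves: −$33B + (+$829.5B) = +$796.5 billion.

+$796.5 billion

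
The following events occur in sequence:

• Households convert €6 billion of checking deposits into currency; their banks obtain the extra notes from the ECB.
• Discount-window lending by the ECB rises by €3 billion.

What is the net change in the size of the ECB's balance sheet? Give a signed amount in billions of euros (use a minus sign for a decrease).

+€3 billion

Currency withdrawal €6 billion: only the composition of liabilities changes → 0.
Discount-window loan €3 billion: an ECB asset is acquired → +€3B.
Net: 0 + 3 = +€3 billion.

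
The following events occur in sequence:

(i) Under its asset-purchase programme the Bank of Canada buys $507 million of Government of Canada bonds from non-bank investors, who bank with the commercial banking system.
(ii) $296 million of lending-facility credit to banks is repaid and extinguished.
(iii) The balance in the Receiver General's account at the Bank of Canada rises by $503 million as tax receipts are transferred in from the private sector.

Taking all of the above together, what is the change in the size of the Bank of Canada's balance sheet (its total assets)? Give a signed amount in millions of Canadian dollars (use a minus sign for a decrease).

Asset purchase (from non-banks) $507 million: a Bank of Canada asset is acquired → +$507M.
Discount-window repayment $296 million: a Bank of Canada asset is shed → −$296M.
Government account inflow $503 million: only the composition of liabilities changes → 0.
Net: 507 − 296 + 0 = +$211 million.

+$211 million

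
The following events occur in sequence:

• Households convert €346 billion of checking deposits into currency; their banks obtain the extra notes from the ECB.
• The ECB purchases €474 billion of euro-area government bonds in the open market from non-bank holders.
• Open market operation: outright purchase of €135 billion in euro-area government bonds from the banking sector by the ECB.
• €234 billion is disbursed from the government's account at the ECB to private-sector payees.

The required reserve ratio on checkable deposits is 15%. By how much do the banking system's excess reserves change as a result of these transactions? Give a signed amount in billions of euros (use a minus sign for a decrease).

Currency withdrawal €346 billion: reserves −€346B, deposits −€346B.
Asset purchase (from non-banks) €474 billion: reserves +€474B, deposits +€474B.
OMO purchase (from banks) €135 billion: reserves +€135B, deposits 0.
Government spending €234 billion: reserves +€234B, deposits +€234B.
Totals: Δreserves = +€497B, Δdeposits = +€362B.
Δrequired reserves = 15% × +€362B = +€54.3B.
Δexcess reserves = Δreserves − Δrequired = +€497B − (+€54.3B) = +€442.7 billion.

+€442.7 billion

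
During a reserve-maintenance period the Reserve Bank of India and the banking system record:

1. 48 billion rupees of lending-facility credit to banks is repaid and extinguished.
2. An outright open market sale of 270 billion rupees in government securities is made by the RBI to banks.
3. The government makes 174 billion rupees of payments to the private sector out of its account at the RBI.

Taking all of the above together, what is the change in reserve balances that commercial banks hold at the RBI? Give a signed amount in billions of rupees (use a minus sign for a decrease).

RBI balance sheet:
  Assets:      Securities −270B, Loans to banks −48B
  Liabilities: Bank reserves −144B, Government deposits −174B
Commercial banking system:
  Assets:      Reserves at CB −144B, Securities +270B
  Liabilities: Checkable deposits +174B, Borrowings from CB −48B
So the change in reserve balances that commercial banks hold at the RBI is -144 billion.

-144 billion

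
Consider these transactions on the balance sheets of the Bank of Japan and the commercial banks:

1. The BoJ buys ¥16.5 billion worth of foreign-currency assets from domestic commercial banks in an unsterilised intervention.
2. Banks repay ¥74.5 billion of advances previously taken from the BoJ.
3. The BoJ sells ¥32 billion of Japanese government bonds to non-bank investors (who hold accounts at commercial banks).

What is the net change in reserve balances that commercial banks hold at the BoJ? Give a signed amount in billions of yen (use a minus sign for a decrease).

BoJ balance sheet:
  Assets:      Securities −¥32B, Loans to banks −¥74.5B, Foreign assets +¥16.5B
  Liabilities: Bank reserves −¥90B
Commercial banking system:
  Assets:      Reserves at CB −¥90B, Foreign assets −¥16.5B
  Liabilities: Checkable deposits −¥32B, Borrowings from CB −¥74.5B
So the change in reserve balances that commercial banks hold at the BoJ is -¥90 billion.

-¥90 billion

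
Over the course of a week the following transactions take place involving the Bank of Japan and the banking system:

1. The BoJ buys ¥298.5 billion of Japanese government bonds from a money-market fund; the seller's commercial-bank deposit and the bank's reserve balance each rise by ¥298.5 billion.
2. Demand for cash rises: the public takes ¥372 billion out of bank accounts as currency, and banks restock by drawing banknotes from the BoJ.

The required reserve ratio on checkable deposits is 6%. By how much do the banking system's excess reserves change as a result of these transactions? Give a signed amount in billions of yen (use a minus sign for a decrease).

-¥69.09 billion

Asset purchase (from non-banks) ¥298.5 billion: reserves +¥298.5B, deposits +¥298.5B.
Currency withdrawal ¥372 billion: reserves −¥372B, deposits −¥372B.
Totals: Δreserves = −¥73.5B, Δdeposits = −¥73.5B.
Δrequired reserves = 6% × −¥73.5B = −¥4.41B.
Δexcess reserves = Δreserves − Δrequired = −¥73.5B − (−¥4.41B) = -¥69.09 billion.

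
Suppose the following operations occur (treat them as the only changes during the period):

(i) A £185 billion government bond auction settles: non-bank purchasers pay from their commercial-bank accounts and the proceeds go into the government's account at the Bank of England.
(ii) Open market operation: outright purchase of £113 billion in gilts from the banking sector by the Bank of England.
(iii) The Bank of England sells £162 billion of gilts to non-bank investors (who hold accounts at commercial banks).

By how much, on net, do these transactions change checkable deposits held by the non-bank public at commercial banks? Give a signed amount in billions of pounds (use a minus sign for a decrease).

-£347 billion

Bank of England balance sheet:
  Assets:      Securities −£49B
  Liabilities: Bank reserves −£234B, Government deposits +£185B
Commercial banking system:
  Assets:      Reserves at CB −£234B, Securities −£113B
  Liabilities: Checkable deposits −£347B
So the change in checkable deposits held by the non-bank public at commercial banks is -£347 billion.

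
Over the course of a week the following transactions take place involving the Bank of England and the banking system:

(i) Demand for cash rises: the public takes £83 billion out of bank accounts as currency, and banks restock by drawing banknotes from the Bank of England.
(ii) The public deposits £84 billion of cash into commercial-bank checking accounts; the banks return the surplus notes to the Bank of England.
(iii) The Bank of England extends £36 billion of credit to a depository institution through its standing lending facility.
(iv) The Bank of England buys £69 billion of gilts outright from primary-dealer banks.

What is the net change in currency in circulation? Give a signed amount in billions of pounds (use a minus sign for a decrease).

-£1 billion

Bank of England balance sheet:
  Assets:      Securities +£69B, Loans to banks +£36B
  Liabilities: Bank reserves +£106B, Currency in circulation −£1B
Commercial banking system:
  Assets:      Reserves at CB +£106B, Securities −£69B
  Liabilities: Checkable deposits +£1B, Borrowings from CB +£36B
So the change in currency in circulation is -£1 billion.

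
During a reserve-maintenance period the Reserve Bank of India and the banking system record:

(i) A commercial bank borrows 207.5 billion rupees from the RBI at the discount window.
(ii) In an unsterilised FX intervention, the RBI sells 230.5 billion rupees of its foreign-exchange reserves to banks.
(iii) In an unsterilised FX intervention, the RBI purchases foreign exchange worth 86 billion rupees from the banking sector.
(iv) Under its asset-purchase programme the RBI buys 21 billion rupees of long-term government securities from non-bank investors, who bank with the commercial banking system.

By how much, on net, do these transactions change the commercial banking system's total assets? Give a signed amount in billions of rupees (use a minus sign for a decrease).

+228.5 billion

Discount-window loan 207.5 billion rupees: bank balance sheets expand → +207.5B.
FX sale 230.5 billion rupees: just an asset swap on bank balance sheets → 0.
FX purchase 86 billion rupees: just an asset swap on bank balance sheets → 0.
Asset purchase (from non-banks) 21 billion rupees: bank balance sheets expand → +21B.
Net: 207.5 + 0 + 0 + 21 = +228.5 billion.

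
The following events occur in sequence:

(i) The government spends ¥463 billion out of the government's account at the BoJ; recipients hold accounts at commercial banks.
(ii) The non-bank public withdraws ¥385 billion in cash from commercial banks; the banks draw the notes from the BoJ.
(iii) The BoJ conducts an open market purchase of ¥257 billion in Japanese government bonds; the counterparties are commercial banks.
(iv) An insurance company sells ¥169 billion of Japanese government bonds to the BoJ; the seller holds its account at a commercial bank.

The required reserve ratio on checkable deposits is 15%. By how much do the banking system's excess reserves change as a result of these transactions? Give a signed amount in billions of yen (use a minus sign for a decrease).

+¥466.95 billion

Government spending ¥463 billion: reserves +¥463B, deposits +¥463B.
Currency withdrawal ¥385 billion: reserves −¥385B, deposits −¥385B.
OMO purchase (from banks) ¥257 billion: reserves +¥257B, deposits 0.
Asset purchase (from non-banks) ¥169 billion: reserves +¥169B, deposits +¥169B.
Totals: Δreserves = +¥504B, Δdeposits = +¥247B.
Δrequired reserves = 15% × +¥247B = +¥37.05B.
Δexcess reserves = Δreserves − Δrequired = +¥504B − (+¥37.05B) = +¥466.95 billion.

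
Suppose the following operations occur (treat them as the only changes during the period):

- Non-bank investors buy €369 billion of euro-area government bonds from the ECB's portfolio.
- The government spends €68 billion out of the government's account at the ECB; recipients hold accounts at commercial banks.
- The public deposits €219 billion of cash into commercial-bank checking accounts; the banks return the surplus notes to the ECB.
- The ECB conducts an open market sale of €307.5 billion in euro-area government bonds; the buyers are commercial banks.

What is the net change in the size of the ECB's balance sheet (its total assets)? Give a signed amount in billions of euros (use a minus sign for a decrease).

Asset sale (to non-banks) €369 billion: an ECB asset is shed → −€369B.
Government spending €68 billion: only the composition of liabilities changes → 0.
Currency deposit €219 billion: only the composition of liabilities changes → 0.
OMO sale (to banks) €307.5 billion: an ECB asset is shed → −€307.5B.
Net: −369 + 0 + 0 − 307.5 = -€676.5 billion.

-€676.5 billion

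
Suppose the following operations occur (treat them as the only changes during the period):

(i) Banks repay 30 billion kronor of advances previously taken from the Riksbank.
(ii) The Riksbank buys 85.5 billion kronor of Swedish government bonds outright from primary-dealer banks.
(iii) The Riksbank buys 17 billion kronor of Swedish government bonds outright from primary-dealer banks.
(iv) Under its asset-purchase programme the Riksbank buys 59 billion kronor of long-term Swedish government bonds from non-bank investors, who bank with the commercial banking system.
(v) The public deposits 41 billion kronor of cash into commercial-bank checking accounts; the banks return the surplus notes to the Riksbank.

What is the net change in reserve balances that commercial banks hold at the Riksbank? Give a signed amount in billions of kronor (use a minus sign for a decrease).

+172.5 billion

Riksbank balance sheet:
  Assets:      Securities +161.5B, Loans to banks −30B
  Liabilities: Bank reserves +172.5B, Currency in circulation −41B
So the change in reserve balances that commercial banks hold at the Riksbank is +172.5 billion.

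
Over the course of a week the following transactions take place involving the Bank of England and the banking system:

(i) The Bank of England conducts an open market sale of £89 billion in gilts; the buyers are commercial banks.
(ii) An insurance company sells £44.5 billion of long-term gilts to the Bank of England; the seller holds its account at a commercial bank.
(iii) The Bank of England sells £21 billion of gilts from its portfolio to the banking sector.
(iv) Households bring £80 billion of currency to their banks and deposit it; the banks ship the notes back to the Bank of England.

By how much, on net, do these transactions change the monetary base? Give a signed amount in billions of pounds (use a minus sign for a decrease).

-£65.5 billion

Bank of England balance sheet:
  Assets:      Securities −£65.5B
  Liabilities: Bank reserves +£14.5B, Currency in circulation −£80B
Monetary base = currency + reserves: −£80B + (+£14.5B) = -£65.5 billion.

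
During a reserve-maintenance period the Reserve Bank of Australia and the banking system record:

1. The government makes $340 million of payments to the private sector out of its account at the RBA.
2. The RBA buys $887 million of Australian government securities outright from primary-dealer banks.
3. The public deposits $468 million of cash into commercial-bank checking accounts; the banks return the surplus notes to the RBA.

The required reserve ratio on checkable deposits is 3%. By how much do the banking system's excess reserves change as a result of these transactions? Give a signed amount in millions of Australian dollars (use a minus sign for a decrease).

Government spending $340 million: reserves +$340M, deposits +$340M.
OMO purchase (from banks) $887 million: reserves +$887M, deposits 0.
Currency deposit $468 million: reserves +$468M, deposits +$468M.
Totals: Δreserves = +$1695M, Δdeposits = +$808M.
Δrequired reserves = 3% × +$808M = +$24.24M.
Δexcess reserves = Δreserves − Δrequired = +$1695M − (+$24.24M) = +$1670.76 million.

+$1670.76 million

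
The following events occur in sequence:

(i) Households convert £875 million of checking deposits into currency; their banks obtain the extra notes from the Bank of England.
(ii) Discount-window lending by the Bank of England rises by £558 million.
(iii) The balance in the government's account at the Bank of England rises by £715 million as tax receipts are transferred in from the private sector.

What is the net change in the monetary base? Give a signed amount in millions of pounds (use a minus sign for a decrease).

Bank of England balance sheet:
  Assets:      Loans to banks +£558M
  Liabilities: Bank reserves −£1032M, Currency in circulation +£875M, Government deposits +£715M
Monetary base = currency + reserves: +£875M + (−£1032M) = -£157 million.

-£157 million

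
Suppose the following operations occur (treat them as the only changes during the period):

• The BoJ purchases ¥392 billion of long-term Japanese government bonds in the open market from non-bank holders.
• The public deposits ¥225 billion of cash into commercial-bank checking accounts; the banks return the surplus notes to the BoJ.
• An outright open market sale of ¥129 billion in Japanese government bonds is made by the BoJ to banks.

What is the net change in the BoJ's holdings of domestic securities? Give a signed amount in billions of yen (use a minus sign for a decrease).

+¥263 billion

BoJ balance sheet:
  Assets:      Securities +¥263B
  Liabilities: Bank reserves +¥488B, Currency in circulation −¥225B
Commercial banking system:
  Assets:      Reserves at CB +¥488B, Securities +¥129B
  Liabilities: Checkable deposits +¥617B
So the change in the BoJ's holdings of domestic securities is +¥263 billion.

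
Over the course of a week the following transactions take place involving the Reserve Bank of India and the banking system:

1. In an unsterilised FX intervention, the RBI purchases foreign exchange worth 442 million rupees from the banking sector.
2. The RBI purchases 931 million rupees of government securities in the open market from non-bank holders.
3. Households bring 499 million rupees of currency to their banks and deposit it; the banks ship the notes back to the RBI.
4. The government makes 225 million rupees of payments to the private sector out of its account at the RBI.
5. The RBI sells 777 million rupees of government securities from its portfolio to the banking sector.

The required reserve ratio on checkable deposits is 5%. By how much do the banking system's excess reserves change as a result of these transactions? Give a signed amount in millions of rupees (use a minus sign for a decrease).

+1237.25 million

FX purchase 442 million rupees: reserves +442M, deposits 0.
Asset purchase (from non-banks) 931 million rupees: reserves +931M, deposits +931M.
Currency deposit 499 million rupees: reserves +499M, deposits +499M.
Government spending 225 million rupees: reserves +225M, deposits +225M.
OMO sale (to banks) 777 million rupees: reserves −777M, deposits 0.
Totals: Δreserves = +1320M, Δdeposits = +1655M.
Δrequired reserves = 5% × +1655M = +82.75M.
Δexcess reserves = Δreserves − Δrequired = +1320M − (+82.75M) = +1237.25 million.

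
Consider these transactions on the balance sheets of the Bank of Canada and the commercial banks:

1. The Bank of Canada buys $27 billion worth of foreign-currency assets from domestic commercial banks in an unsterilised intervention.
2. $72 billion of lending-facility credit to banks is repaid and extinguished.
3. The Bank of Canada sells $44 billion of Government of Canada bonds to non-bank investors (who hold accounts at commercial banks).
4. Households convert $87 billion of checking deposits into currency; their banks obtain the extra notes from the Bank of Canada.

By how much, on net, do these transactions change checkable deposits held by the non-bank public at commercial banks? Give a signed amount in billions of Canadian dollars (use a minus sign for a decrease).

-$131 billion

FX purchase $27 billion: the counterparty is a bank, so public deposits are unchanged → 0.
Discount-window repayment $72 billion: the counterparty is a bank, so public deposits are unchanged → 0.
Asset sale (to non-banks) $44 billion: non-bank counterparties' bank balances fall → −$44B.
Currency withdrawal $87 billion: non-bank counterparties' bank balances fall → −$87B.
Net: 0 + 0 − 44 − 87 = -$131 billion.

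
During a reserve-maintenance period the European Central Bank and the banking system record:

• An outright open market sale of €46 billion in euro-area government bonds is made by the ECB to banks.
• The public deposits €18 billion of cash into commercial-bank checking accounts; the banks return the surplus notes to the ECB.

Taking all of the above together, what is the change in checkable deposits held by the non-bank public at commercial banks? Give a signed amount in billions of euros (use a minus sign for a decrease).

+€18 billion

ECB balance sheet:
  Assets:      Securities −€46B
  Liabilities: Bank reserves −€28B, Currency in circulation −€18B
Commercial banking system:
  Assets:      Reserves at CB −€28B, Securities +€46B
  Liabilities: Checkable deposits +€18B
So the change in checkable deposits held by the non-bank public at commercial banks is +€18 billion.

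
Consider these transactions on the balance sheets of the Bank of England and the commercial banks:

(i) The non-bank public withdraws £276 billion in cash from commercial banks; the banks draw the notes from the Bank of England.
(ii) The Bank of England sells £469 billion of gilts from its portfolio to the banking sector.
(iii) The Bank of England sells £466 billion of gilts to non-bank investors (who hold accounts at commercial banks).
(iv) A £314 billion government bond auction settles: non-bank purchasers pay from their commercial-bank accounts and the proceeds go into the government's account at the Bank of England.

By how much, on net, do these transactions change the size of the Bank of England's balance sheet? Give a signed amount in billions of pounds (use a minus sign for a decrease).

-£935 billion

Currency withdrawal £276 billion: only the composition of liabilities changes → 0.
OMO sale (to banks) £469 billion: a Bank of England asset is shed → −£469B.
Asset sale (to non-banks) £466 billion: a Bank of England asset is shed → −£466B.
Government account inflow £314 billion: only the composition of liabilities changes → 0.
Net: 0 − 469 − 466 + 0 = -£935 billion.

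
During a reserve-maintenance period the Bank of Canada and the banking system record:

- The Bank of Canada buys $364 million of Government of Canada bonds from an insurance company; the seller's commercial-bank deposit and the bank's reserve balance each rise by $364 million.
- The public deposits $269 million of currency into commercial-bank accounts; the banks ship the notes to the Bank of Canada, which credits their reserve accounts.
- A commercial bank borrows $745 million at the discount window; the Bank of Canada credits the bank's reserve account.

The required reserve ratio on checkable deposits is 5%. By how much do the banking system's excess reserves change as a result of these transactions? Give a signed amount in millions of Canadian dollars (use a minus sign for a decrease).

Asset purchase (from non-banks) $364 million: reserves +$364M, deposits +$364M.
Currency deposit $269 million: reserves +$269M, deposits +$269M.
Discount-window loan $745 million: reserves +$745M, deposits 0.
Totals: Δreserves = +$1378M, Δdeposits = +$633M.
Δrequired reserves = 5% × +$633M = +$31.65M.
Δexcess reserves = Δreserves − Δrequired = +$1378M − (+$31.65M) = +$1346.35 million.

+$1346.35 million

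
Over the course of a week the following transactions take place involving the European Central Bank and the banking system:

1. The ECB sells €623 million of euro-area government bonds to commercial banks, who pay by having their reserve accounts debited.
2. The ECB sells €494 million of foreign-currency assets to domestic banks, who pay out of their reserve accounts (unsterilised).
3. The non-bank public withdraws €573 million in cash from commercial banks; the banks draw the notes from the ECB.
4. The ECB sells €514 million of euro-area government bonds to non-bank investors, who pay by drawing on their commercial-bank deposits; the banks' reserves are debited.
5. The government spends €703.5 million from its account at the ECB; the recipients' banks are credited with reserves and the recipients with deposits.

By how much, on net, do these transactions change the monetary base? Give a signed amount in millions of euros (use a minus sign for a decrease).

-€927.5 million

ECB balance sheet:
  Assets:      Securities −€1137M, Foreign assets −€494M
  Liabilities: Bank reserves −€1500.5M, Currency in circulation +€573M, Government deposits −€703.5M
Commercial banking system:
  Assets:      Reserves at CB −€1500.5M, Securities +€623M, Foreign assets +€494M
  Liabilities: Checkable deposits −€383.5M
Monetary base = currency + reserves: +€573M + (−€1500.5M) = -€927.5 million.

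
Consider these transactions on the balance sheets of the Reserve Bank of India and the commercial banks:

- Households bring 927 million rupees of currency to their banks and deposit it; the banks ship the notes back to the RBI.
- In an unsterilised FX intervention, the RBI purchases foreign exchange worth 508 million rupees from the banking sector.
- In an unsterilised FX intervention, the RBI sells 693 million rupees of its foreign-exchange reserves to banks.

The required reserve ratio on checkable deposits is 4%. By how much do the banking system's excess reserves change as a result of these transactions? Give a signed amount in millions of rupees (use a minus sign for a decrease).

+704.92 million

Currency deposit 927 million rupees: reserves +927M, deposits +927M.
FX purchase 508 million rupees: reserves +508M, deposits 0.
FX sale 693 million rupees: reserves −693M, deposits 0.
Totals: Δreserves = +742M, Δdeposits = +927M.
Δrequired reserves = 4% × +927M = +37.08M.
Δexcess reserves = Δreserves − Δrequired = +742M − (+37.08M) = +704.92 million.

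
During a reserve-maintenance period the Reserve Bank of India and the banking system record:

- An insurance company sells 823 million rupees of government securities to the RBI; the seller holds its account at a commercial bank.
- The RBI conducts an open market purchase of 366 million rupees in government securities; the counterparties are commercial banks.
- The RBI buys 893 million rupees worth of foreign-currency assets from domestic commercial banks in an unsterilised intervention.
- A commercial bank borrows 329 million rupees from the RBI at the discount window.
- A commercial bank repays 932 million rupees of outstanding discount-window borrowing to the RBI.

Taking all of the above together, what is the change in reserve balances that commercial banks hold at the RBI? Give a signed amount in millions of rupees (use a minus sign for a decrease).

+1479 million

RBI balance sheet:
  Assets:      Securities +1189M, Loans to banks −603M, Foreign assets +893M
  Liabilities: Bank reserves +1479M
Commercial banking system:
  Assets:      Reserves at CB +1479M, Securities −366M, Foreign assets −893M
  Liabilities: Checkable deposits +823M, Borrowings from CB −603M
So the change in reserve balances that commercial banks hold at the RBI is +1479 million.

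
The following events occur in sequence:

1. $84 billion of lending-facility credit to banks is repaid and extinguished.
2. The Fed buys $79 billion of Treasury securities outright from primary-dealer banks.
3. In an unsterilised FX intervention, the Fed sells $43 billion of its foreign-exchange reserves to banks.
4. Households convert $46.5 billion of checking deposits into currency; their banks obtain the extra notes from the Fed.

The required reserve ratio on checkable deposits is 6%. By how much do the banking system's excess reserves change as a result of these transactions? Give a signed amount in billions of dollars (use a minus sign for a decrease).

Discount-window repayment $84 billion: reserves −$84B, deposits 0.
OMO purchase (from banks) $79 billion: reserves +$79B, deposits 0.
FX sale $43 billion: reserves −$43B, deposits 0.
Currency withdrawal $46.5 billion: reserves −$46.5B, deposits −$46.5B.
Totals: Δreserves = −$94.5B, Δdeposits = −$46.5B.
Δrequired reserves = 6% × −$46.5B = −$2.79B.
Δexcess reserves = Δreserves − Δrequired = −$94.5B − (−$2.79B) = -$91.71 billion.

-$91.71 billion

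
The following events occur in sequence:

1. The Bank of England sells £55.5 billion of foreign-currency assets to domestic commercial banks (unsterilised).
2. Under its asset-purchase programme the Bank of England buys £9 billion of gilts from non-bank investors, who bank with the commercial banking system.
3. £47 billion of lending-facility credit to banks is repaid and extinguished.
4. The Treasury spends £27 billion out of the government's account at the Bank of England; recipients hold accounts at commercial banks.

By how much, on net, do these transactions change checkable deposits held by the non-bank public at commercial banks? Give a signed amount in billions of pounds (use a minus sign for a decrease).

+£36 billion

FX sale £55.5 billion: the counterparty is a bank, so public deposits are unchanged → 0.
Asset purchase (from non-banks) £9 billion: non-bank counterparties' bank balances rise → +£9B.
Discount-window repayment £47 billion: the counterparty is a bank, so public deposits are unchanged → 0.
Government spending £27 billion: non-bank counterparties' bank balances rise → +£27B.
Net: 0 + 9 + 0 + 27 = +£36 billion.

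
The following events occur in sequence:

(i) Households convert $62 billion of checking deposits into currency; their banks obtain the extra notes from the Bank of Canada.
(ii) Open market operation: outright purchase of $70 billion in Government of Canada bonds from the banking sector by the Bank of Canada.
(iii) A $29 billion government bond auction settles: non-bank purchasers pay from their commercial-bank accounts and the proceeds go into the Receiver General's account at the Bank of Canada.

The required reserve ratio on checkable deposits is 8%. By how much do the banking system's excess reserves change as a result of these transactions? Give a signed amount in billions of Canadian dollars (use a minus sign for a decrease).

Currency withdrawal $62 billion: reserves −$62B, deposits −$62B.
OMO purchase (from banks) $70 billion: reserves +$70B, deposits 0.
Government account inflow $29 billion: reserves −$29B, deposits −$29B.
Totals: Δreserves = −$21B, Δdeposits = −$91B.
Δrequired reserves = 8% × −$91B = −$7.28B.
Δexcess reserves = Δreserves − Δrequired = −$21B − (−$7.28B) = -$13.72 billion.

-$13.72 billion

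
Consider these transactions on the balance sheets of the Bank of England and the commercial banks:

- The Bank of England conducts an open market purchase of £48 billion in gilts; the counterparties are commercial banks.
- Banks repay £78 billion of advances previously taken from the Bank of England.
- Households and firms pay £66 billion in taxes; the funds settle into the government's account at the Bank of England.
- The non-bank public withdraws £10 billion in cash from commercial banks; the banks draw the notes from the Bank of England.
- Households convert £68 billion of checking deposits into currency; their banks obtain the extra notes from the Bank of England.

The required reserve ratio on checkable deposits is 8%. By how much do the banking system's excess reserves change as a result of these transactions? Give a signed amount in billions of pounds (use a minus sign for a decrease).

OMO purchase (from banks) £48 billion: reserves +£48B, deposits 0.
Discount-window repayment £78 billion: reserves −£78B, deposits 0.
Government account inflow £66 billion: reserves −£66B, deposits −£66B.
Currency withdrawal £10 billion: reserves −£10B, deposits −£10B.
Currency withdrawal £68 billion: reserves −£68B, deposits −£68B.
Totals: Δreserves = −£174B, Δdeposits = −£144B.
Δrequired reserves = 8% × −£144B = −£11.52B.
Δexcess reserves = Δreserves − Δrequired = −£174B − (−£11.52B) = -£162.48 billion.

-£162.48 billion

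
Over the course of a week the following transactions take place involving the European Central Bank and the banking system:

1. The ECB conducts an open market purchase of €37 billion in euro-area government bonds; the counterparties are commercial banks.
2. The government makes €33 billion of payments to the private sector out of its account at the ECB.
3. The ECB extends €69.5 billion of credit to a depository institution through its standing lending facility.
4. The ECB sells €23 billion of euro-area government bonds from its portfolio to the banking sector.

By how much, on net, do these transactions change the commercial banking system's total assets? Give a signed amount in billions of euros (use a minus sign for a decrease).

+€102.5 billion

OMO purchase (from banks) €37 billion: just an asset swap on bank balance sheets → 0.
Government spending €33 billion: bank balance sheets expand → +€33B.
Discount-window loan €69.5 billion: bank balance sheets expand → +€69.5B.
OMO sale (to banks) €23 billion: just an asset swap on bank balance sheets → 0.
Net: 0 + 33 + 69.5 + 0 = +€102.5 billion.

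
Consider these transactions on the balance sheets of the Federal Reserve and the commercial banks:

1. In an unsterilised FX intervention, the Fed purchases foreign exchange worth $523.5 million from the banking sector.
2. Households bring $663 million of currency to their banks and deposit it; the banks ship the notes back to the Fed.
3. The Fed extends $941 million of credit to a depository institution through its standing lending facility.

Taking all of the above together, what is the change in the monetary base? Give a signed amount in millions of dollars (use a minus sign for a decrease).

+$1464.5 million

Fed balance sheet:
  Assets:      Loans to banks +$941M, Foreign assets +$523.5M
  Liabilities: Bank reserves +$2127.5M, Currency in circulation −$663M
Commercial banking system:
  Assets:      Reserves at CB +$2127.5M, Foreign assets −$523.5M
  Liabilities: Checkable deposits +$663M, Borrowings from CB +$941M
Monetary base = currency + reserves: −$663M + (+$2127.5M) = +$1464.5 million.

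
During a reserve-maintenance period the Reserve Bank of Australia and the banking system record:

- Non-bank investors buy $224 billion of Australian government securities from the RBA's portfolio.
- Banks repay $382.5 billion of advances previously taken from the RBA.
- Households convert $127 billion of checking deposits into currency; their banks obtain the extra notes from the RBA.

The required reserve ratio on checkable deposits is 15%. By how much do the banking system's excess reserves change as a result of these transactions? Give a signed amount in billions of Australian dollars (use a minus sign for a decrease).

Asset sale (to non-banks) $224 billion: reserves −$224B, deposits −$224B.
Discount-window repayment $382.5 billion: reserves −$382.5B, deposits 0.
Currency withdrawal $127 billion: reserves −$127B, deposits −$127B.
Totals: Δreserves = −$733.5B, Δdeposits = −$351B.
Δrequired reserves = 15% × −$351B = −$52.65B.
Δexcess reserves = Δreserves − Δrequired = −$733.5B − (−$52.65B) = -$680.85 billion.

-$680.85 billion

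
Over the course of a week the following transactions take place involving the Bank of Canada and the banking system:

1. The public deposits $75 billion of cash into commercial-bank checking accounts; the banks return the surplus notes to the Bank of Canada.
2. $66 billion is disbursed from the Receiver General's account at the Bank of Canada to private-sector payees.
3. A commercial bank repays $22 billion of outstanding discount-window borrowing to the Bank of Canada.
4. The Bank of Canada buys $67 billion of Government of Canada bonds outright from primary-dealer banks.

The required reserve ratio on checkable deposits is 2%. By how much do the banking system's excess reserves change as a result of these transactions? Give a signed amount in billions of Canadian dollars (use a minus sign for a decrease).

+$183.18 billion

Currency deposit $75 billion: reserves +$75B, deposits +$75B.
Government spending $66 billion: reserves +$66B, deposits +$66B.
Discount-window repayment $22 billion: reserves −$22B, deposits 0.
OMO purchase (from banks) $67 billion: reserves +$67B, deposits 0.
Totals: Δreserves = +$186B, Δdeposits = +$141B.
Δrequired reserves = 2% × +$141B = +$2.82B.
Δexcess reserves = Δreserves − Δrequired = +$186B − (+$2.82B) = +$183.18 billion.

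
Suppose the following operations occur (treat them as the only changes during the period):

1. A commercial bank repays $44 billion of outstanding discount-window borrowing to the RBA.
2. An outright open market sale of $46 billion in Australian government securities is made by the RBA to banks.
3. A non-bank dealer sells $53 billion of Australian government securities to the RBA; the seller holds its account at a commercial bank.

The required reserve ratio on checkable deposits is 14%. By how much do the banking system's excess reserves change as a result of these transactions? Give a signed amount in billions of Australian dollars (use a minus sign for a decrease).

Discount-window repayment $44 billion: reserves −$44B, deposits 0.
OMO sale (to banks) $46 billion: reserves −$46B, deposits 0.
Asset purchase (from non-banks) $53 billion: reserves +$53B, deposits +$53B.
Totals: Δreserves = −$37B, Δdeposits = +$53B.
Δrequired reserves = 14% × +$53B = +$7.42B.
Δexcess reserves = Δreserves − Δrequired = −$37B − (+$7.42B) = -$44.42 billion.

-$44.42 billion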